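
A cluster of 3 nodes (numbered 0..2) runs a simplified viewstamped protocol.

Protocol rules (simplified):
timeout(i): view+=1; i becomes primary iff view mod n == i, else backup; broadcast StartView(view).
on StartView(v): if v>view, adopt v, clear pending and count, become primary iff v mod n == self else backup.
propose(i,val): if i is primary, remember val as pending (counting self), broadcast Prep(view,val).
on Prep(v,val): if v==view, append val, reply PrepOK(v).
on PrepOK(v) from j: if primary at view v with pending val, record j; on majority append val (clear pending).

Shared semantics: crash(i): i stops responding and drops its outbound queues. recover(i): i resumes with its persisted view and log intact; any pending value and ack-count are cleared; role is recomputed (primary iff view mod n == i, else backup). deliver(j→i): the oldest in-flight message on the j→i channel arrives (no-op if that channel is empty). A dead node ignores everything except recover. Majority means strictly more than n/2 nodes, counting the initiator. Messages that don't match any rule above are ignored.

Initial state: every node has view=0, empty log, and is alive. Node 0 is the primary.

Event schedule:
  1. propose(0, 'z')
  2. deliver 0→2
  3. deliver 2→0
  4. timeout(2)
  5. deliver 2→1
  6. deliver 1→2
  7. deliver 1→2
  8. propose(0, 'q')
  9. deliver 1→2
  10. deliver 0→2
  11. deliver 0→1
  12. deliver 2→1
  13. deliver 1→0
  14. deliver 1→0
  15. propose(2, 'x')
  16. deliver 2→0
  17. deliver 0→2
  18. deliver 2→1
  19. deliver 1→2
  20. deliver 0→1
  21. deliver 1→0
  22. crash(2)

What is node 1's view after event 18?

[1] propose(0,'z') → ∅
[2] deliver 0→2 → N2(back v0 [z])
[3] deliver 2→0 → N0(prim v0 [z])
[4] timeout(2) → N2(back v1 [z])
[5] deliver 2→1 → N1(prim v1 [-])
[6] deliver 1→2 → ∅
[7] deliver 1→2 → ∅
[8] propose(0,'q') → ∅
[9] deliver 1→2 → ∅
[10] deliver 0→2 → ∅
[11] deliver 0→1 → ∅
[12] deliver 2→1 → ∅
[13] deliver 1→0 → ∅
[14] deliver 1→0 → ∅
[15] propose(2,'x') → ∅
[16] deliver 2→0 → N0(back v1 [z])
[17] deliver 0→2 → ∅
[18] deliver 2→1 → ∅

1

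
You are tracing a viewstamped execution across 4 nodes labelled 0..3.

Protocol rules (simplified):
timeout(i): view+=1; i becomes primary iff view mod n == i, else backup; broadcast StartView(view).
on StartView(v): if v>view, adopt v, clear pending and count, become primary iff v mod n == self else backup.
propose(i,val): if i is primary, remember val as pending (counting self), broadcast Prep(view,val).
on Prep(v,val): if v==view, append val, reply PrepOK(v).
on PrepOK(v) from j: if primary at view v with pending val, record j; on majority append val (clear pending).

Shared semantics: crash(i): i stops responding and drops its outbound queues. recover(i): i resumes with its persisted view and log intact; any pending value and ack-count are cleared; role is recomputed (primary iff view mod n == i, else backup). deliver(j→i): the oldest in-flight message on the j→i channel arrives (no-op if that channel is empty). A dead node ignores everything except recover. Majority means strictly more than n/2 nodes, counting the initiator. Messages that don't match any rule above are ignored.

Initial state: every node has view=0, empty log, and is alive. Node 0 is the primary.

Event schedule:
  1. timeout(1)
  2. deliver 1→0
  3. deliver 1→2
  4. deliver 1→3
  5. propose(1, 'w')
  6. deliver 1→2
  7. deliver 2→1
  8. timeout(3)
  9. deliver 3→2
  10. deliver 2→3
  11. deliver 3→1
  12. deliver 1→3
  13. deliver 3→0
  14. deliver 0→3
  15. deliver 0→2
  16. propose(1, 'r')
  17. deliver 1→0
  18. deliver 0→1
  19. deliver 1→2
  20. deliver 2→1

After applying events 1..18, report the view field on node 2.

2

[1] timeout(1) → N1(prim v1 [-])
[2] deliver 1→0 → N0(back v1 [-])
[3] deliver 1→2 → N2(back v1 [-])
[4] deliver 1→3 → N3(back v1 [-])
[5] propose(1,'w') → ∅
[6] deliver 1→2 → N2(back v1 [w])
[7] deliver 2→1 → ∅
[8] timeout(3) → N3(back v2 [-])
[9] deliver 3→2 → N2(prim v2 [w])
[10] deliver 2→3 → ∅
[11] deliver 3→1 → N1(back v2 [-])
[12] deliver 1→3 → ∅
[13] deliver 3→0 → N0(back v2 [-])
[14] deliver 0→3 → ∅
[15] deliver 0→2 → ∅
[16] propose(1,'r') → ∅
[17] deliver 1→0 → ∅
[18] deliver 0→1 → ∅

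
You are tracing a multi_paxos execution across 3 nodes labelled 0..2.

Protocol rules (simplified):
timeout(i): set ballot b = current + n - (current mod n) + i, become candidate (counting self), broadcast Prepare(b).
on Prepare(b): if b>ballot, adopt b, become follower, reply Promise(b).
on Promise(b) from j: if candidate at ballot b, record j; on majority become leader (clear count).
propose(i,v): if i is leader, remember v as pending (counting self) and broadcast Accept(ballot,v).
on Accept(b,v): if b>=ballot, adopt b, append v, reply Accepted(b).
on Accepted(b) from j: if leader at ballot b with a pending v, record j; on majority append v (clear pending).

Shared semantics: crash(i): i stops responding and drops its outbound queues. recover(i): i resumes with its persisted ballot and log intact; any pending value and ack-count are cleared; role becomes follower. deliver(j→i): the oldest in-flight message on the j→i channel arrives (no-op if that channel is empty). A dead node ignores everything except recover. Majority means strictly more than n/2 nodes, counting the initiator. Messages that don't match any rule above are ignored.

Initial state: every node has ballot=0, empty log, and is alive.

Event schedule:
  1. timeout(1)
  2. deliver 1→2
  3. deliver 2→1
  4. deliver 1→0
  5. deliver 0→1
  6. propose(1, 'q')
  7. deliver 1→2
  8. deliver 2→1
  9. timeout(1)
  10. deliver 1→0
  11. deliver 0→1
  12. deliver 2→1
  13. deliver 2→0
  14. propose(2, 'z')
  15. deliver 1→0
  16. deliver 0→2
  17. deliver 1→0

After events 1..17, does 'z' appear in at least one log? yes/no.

no

[1] timeout(1) → N1(cand b4 [-])
[2] deliver 1→2 → N2(foll b4 [-])
[3] deliver 2→1 → N1(lead b4 [-])
[4] deliver 1→0 → N0(foll b4 [-])
[5] deliver 0→1 → ∅
[6] propose(1,'q') → ∅
[7] deliver 1→2 → N2(foll b4 [q])
[8] deliver 2→1 → N1(lead b4 [q])
[9] timeout(1) → N1(cand b7 [q])
[10] deliver 1→0 → N0(foll b4 [q])
[11] deliver 0→1 → ∅
[12] deliver 2→1 → ∅
[13] deliver 2→0 → ∅
[14] propose(2,'z') → ∅
[15] deliver 1→0 → N0(foll b7 [q])
[16] deliver 0→2 → ∅
[17] deliver 1→0 → ∅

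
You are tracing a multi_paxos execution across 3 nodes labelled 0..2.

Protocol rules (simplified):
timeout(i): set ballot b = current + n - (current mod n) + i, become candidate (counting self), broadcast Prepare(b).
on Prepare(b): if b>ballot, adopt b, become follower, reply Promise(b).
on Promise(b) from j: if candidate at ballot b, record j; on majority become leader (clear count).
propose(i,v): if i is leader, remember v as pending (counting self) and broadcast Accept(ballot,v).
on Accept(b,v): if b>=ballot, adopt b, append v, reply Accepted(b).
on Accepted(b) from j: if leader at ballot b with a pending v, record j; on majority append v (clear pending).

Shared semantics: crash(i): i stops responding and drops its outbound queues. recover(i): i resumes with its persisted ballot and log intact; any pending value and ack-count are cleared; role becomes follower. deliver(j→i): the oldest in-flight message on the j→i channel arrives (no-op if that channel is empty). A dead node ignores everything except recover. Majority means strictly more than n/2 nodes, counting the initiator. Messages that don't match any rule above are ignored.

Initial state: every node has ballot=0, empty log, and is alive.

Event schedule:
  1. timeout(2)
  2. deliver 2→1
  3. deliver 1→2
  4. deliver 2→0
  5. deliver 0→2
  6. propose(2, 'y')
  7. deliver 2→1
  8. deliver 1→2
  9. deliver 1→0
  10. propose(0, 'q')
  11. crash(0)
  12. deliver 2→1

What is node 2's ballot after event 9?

e1 timeout(2): 2[cand,b=5,-]
e2 deliver 2→1: 1[foll,b=5,-]
e3 deliver 1→2: 2[lead,b=5,-]
e4 deliver 2→0: 0[foll,b=5,-]
e5 deliver 0→2: ·
e6 propose(2,'y'): ·
e7 deliver 2→1: 1[foll,b=5,y]
e8 deliver 1→2: 2[lead,b=5,y]
e9 deliver 1→0: ·

5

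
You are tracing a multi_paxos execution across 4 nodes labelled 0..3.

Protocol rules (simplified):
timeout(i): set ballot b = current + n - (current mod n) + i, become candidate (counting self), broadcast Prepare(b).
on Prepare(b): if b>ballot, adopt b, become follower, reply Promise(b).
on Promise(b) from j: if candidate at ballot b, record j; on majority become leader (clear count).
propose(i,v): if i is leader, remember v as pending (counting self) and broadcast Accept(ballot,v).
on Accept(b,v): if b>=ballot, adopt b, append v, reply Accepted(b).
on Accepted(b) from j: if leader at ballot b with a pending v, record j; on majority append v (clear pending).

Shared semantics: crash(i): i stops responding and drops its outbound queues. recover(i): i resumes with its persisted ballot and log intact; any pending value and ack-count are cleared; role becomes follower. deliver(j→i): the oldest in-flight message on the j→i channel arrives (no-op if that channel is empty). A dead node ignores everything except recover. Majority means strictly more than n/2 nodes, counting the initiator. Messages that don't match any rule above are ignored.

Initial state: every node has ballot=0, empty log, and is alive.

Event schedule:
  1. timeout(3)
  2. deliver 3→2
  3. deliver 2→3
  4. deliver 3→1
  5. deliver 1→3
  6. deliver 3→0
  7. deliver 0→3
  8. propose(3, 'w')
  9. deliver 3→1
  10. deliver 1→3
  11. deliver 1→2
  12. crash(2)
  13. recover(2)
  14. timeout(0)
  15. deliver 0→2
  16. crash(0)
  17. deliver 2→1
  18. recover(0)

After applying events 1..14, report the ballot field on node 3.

after 1 — timeout(3): n3:cand/b7/[-]
after 2 — deliver 3→2: n2:foll/b7/[-]
after 3 — deliver 2→3: ·
after 4 — deliver 3→1: n1:foll/b7/[-]
after 5 — deliver 1→3: n3:lead/b7/[-]
after 6 — deliver 3→0: n0:foll/b7/[-]
after 7 — deliver 0→3: ·
after 8 — propose(3,'w'): ·
after 9 — deliver 3→1: n1:foll/b7/[w]
after 10 — deliver 1→3: ·
after 11 — deliver 1→2: ·
after 12 — crash(2): n2:✗foll/b7/[-]
after 13 — recover(2): n2:foll/b7/[-]
after 14 — timeout(0): n0:cand/b8/[-]

7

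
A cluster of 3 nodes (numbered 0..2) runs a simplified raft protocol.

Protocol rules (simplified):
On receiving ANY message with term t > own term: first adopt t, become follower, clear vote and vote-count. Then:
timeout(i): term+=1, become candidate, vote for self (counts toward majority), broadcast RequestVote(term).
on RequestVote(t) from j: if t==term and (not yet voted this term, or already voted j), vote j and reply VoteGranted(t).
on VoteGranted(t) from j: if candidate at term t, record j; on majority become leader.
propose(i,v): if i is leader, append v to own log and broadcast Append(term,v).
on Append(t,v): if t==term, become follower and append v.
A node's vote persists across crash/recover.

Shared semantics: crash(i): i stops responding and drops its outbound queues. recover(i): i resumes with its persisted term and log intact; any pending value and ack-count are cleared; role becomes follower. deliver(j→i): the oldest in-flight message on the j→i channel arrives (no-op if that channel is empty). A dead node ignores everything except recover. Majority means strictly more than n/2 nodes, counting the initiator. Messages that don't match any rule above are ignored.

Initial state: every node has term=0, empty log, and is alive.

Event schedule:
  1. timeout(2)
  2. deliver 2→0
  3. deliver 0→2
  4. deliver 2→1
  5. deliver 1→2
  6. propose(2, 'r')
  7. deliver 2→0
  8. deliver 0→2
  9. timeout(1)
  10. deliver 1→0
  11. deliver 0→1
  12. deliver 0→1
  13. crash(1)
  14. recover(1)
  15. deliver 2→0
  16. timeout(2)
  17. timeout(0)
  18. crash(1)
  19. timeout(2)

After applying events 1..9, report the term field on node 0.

1

after 1 — timeout(2): n2:cand/t1/[-]
after 2 — deliver 2→0: n0:foll/t1/[-]
after 3 — deliver 0→2: n2:lead/t1/[-]
after 4 — deliver 2→1: n1:foll/t1/[-]
after 5 — deliver 1→2: ·
after 6 — propose(2,'r'): n2:lead/t1/[r]
after 7 — deliver 2→0: n0:foll/t1/[r]
after 8 — deliver 0→2: ·
after 9 — timeout(1): n1:cand/t2/[-]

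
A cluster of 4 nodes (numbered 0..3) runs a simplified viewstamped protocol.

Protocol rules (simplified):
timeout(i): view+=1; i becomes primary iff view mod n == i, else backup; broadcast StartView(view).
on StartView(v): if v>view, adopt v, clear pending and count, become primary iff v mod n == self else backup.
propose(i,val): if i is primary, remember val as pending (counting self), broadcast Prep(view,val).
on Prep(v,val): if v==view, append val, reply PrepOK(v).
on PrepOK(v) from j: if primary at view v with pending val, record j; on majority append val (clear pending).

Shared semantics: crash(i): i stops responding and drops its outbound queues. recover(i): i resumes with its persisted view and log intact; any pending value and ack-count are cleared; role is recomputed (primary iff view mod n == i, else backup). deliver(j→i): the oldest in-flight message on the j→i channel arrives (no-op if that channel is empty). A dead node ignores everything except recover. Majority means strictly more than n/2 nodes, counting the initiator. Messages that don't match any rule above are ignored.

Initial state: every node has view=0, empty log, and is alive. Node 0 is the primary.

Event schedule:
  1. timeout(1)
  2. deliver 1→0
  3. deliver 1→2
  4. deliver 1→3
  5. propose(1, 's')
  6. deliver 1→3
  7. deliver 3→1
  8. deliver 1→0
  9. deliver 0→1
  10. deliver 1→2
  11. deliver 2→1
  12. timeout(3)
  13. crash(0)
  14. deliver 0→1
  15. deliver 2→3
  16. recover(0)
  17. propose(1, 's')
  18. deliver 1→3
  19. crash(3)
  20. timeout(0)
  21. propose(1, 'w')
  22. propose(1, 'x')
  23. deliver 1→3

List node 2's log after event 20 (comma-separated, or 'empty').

s

1. timeout(1):  <1:prim v1 ->
2. deliver 1→0:  <0:back v1 ->
3. deliver 1→2:  <2:back v1 ->
4. deliver 1→3:  <3:back v1 ->
5. propose(1,'s'):  nop
6. deliver 1→3:  <3:back v1 s>
7. deliver 3→1:  nop
8. deliver 1→0:  <0:back v1 s>
9. deliver 0→1:  <1:prim v1 s>
10. deliver 1→2:  <2:back v1 s>
11. deliver 2→1:  nop
12. timeout(3):  <3:back v2 s>
13. crash(0):  <0:✗back v1 s>
14. deliver 0→1:  nop
15. deliver 2→3:  nop
16. recover(0):  <0:back v1 s>
17. propose(1,'s'):  nop
18. deliver 1→3:  nop
19. crash(3):  <3:✗back v2 s>
20. timeout(0):  <0:back v2 s>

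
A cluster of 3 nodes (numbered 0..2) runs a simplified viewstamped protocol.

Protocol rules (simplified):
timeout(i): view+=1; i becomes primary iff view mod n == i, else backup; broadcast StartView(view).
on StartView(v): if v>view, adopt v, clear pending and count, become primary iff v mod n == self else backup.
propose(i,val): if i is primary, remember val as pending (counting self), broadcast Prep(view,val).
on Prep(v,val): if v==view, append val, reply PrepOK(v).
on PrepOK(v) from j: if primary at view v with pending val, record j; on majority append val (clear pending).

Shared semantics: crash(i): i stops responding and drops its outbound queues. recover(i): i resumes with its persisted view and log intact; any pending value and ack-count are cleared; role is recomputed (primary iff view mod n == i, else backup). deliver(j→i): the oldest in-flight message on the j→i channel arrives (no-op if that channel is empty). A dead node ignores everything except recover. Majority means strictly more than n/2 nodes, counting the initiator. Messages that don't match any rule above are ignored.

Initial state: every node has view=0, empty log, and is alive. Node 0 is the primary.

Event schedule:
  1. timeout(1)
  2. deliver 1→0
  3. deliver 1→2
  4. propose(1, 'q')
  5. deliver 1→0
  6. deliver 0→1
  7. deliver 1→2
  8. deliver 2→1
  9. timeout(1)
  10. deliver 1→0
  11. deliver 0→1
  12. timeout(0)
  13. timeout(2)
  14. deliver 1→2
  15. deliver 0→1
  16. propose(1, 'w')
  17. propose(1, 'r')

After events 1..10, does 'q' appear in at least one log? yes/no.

yes

step 1 timeout(1): 1={prim,v=1,log=-}
step 2 deliver 1→0: 0={back,v=1,log=-}
step 3 deliver 1→2: 2={back,v=1,log=-}
step 4 propose(1,'q'): —
step 5 deliver 1→0: 0={back,v=1,log=q}
step 6 deliver 0→1: 1={prim,v=1,log=q}
step 7 deliver 1→2: 2={back,v=1,log=q}
step 8 deliver 2→1: —
step 9 timeout(1): 1={back,v=2,log=q}
step 10 deliver 1→0: 0={back,v=2,log=q}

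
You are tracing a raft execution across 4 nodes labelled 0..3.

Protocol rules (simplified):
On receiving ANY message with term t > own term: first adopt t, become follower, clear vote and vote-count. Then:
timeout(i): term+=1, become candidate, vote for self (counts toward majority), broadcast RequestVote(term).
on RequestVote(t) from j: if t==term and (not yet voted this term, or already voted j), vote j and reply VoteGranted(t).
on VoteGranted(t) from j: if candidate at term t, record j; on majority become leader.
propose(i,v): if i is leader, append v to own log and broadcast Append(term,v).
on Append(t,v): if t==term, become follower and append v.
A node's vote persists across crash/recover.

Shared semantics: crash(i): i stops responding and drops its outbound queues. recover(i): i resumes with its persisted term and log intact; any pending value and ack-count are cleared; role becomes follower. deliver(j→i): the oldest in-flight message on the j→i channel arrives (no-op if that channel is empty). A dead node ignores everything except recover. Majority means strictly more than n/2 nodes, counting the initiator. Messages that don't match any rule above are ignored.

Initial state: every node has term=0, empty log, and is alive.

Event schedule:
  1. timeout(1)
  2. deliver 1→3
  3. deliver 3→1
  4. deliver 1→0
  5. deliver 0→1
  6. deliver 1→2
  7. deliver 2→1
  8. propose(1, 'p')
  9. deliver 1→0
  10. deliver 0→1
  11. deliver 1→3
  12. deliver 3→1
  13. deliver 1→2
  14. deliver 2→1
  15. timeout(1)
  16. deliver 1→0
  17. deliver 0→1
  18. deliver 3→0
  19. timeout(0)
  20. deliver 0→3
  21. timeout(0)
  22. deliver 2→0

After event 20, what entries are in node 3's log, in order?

p

after 1 — timeout(1): n1:cand/t1/[-]
after 2 — deliver 1→3: n3:foll/t1/[-]
after 3 — deliver 3→1: ·
after 4 — deliver 1→0: n0:foll/t1/[-]
after 5 — deliver 0→1: n1:lead/t1/[-]
after 6 — deliver 1→2: n2:foll/t1/[-]
after 7 — deliver 2→1: ·
after 8 — propose(1,'p'): n1:lead/t1/[p]
after 9 — deliver 1→0: n0:foll/t1/[p]
after 10 — deliver 0→1: ·
after 11 — deliver 1→3: n3:foll/t1/[p]
after 12 — deliver 3→1: ·
after 13 — deliver 1→2: n2:foll/t1/[p]
after 14 — deliver 2→1: ·
after 15 — timeout(1): n1:cand/t2/[p]
after 16 — deliver 1→0: n0:foll/t2/[p]
after 17 — deliver 0→1: ·
after 18 — deliver 3→0: ·
after 19 — timeout(0): n0:cand/t3/[p]
after 20 — deliver 0→3: n3:foll/t3/[p]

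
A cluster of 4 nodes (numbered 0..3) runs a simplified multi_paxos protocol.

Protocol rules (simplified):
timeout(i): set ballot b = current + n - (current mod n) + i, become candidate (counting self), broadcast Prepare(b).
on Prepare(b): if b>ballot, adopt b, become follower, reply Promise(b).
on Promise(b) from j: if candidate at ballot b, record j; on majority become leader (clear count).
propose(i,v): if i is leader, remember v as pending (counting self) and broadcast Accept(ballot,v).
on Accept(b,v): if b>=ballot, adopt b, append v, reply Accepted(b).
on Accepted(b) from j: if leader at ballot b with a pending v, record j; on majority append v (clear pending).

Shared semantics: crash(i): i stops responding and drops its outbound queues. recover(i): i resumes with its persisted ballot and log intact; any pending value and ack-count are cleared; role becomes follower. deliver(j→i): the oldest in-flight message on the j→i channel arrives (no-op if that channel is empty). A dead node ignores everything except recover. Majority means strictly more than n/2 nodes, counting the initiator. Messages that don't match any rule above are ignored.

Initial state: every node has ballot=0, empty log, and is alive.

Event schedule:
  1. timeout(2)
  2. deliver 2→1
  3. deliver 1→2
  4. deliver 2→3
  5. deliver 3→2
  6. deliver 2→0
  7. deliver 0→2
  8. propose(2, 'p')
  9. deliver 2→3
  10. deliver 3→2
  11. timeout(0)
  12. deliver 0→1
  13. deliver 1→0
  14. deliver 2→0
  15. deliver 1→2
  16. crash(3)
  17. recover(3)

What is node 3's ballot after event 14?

1. timeout(2):  <2:cand b6 ->
2. deliver 2→1:  <1:foll b6 ->
3. deliver 1→2:  nop
4. deliver 2→3:  <3:foll b6 ->
5. deliver 3→2:  <2:lead b6 ->
6. deliver 2→0:  <0:foll b6 ->
7. deliver 0→2:  nop
8. propose(2,'p'):  nop
9. deliver 2→3:  <3:foll b6 p>
10. deliver 3→2:  nop
11. timeout(0):  <0:cand b8 ->
12. deliver 0→1:  <1:foll b8 ->
13. deliver 1→0:  nop
14. deliver 2→0:  nop

6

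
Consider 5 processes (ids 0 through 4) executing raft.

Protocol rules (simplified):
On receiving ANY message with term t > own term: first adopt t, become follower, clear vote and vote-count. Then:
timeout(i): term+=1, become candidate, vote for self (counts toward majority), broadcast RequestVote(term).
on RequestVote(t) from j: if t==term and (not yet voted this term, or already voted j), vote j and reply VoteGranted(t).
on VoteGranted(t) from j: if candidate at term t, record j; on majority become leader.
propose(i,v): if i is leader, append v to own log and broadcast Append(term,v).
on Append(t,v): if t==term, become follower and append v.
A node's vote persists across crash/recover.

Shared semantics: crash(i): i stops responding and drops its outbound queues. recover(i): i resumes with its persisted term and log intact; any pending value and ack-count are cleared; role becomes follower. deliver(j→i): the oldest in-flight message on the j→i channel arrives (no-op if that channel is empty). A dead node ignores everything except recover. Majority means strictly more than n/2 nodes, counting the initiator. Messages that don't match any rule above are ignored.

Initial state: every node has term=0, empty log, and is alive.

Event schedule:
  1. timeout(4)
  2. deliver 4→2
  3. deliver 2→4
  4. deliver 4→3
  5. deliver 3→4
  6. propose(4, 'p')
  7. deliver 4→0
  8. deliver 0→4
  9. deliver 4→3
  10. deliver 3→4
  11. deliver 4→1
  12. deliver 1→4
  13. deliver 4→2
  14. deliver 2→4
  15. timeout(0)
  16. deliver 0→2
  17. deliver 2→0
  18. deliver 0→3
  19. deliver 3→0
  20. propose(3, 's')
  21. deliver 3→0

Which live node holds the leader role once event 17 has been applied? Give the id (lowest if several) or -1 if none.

4

e1 timeout(4): 4[cand,t=1,-]
e2 deliver 4→2: 2[foll,t=1,-]
e3 deliver 2→4: ·
e4 deliver 4→3: 3[foll,t=1,-]
e5 deliver 3→4: 4[lead,t=1,-]
e6 propose(4,'p'): 4[lead,t=1,p]
e7 deliver 4→0: 0[foll,t=1,-]
e8 deliver 0→4: ·
e9 deliver 4→3: 3[foll,t=1,p]
e10 deliver 3→4: ·
e11 deliver 4→1: 1[foll,t=1,-]
e12 deliver 1→4: ·
e13 deliver 4→2: 2[foll,t=1,p]
e14 deliver 2→4: ·
e15 timeout(0): 0[cand,t=2,-]
e16 deliver 0→2: 2[foll,t=2,p]
e17 deliver 2→0: ·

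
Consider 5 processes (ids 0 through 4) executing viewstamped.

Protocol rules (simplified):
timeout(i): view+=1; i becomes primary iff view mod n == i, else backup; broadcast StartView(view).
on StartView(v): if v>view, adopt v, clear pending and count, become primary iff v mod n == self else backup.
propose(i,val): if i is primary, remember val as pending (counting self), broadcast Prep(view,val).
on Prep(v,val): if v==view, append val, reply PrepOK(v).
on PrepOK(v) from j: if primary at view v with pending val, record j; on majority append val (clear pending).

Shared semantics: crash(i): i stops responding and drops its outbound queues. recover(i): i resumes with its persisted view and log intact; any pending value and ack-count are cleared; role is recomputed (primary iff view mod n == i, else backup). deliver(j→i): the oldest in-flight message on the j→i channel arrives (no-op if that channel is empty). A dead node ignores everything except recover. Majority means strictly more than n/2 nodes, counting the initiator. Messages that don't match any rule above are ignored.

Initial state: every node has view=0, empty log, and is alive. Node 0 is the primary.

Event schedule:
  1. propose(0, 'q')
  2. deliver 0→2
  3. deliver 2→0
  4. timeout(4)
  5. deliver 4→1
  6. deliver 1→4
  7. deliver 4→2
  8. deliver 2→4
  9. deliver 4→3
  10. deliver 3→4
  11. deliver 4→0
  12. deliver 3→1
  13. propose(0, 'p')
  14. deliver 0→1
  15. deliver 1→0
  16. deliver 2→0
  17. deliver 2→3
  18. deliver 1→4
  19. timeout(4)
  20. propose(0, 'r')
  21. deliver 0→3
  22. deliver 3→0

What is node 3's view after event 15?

1

after 1 — propose(0,'q'): ·
after 2 — deliver 0→2: n2:back/v0/[q]
after 3 — deliver 2→0: ·
after 4 — timeout(4): n4:back/v1/[-]
after 5 — deliver 4→1: n1:prim/v1/[-]
after 6 — deliver 1→4: ·
after 7 — deliver 4→2: n2:back/v1/[q]
after 8 — deliver 2→4: ·
after 9 — deliver 4→3: n3:back/v1/[-]
after 10 — deliver 3→4: ·
after 11 — deliver 4→0: n0:back/v1/[-]
after 12 — deliver 3→1: ·
after 13 — propose(0,'p'): ·
after 14 — deliver 0→1: ·
after 15 — deliver 1→0: ·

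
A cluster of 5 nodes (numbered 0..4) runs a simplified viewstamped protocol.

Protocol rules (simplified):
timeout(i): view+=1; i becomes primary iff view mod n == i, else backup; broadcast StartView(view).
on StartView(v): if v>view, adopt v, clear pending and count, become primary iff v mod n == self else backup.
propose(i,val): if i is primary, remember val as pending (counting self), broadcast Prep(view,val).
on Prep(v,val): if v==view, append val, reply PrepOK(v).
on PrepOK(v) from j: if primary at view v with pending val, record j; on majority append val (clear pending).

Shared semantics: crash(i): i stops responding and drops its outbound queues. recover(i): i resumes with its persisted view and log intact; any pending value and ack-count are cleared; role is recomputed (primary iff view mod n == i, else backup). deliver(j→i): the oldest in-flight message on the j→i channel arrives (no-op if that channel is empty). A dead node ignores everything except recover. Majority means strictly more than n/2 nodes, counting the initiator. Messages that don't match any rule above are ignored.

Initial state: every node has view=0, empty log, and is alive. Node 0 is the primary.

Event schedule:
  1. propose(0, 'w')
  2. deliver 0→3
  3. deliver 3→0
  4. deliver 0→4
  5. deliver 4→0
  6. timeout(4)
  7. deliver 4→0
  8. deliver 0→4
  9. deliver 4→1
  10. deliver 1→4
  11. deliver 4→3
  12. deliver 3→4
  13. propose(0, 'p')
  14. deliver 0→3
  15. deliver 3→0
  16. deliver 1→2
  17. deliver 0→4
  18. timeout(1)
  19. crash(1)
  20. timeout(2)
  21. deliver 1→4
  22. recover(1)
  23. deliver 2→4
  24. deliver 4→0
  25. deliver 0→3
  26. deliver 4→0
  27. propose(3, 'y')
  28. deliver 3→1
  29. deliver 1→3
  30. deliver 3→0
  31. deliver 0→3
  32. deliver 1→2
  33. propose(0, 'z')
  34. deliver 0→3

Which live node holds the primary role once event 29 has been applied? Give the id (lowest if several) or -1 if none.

step 1 propose(0,'w'): —
step 2 deliver 0→3: 3={back,v=0,log=w}
step 3 deliver 3→0: —
step 4 deliver 0→4: 4={back,v=0,log=w}
step 5 deliver 4→0: 0={prim,v=0,log=w}
step 6 timeout(4): 4={back,v=1,log=w}
step 7 deliver 4→0: 0={back,v=1,log=w}
step 8 deliver 0→4: —
step 9 deliver 4→1: 1={prim,v=1,log=-}
step 10 deliver 1→4: —
step 11 deliver 4→3: 3={back,v=1,log=w}
step 12 deliver 3→4: —
step 13 propose(0,'p'): —
step 14 deliver 0→3: —
step 15 deliver 3→0: —
step 16 deliver 1→2: —
step 17 deliver 0→4: —
step 18 timeout(1): 1={back,v=2,log=-}
step 19 crash(1): 1={✗back,v=2,log=-}
step 20 timeout(2): 2={back,v=1,log=-}
step 21 deliver 1→4: —
step 22 recover(1): 1={back,v=2,log=-}
step 23 deliver 2→4: —
step 24 deliver 4→0: —
step 25 deliver 0→3: —
step 26 deliver 4→0: —
step 27 propose(3,'y'): —
step 28 deliver 3→1: —
step 29 deliver 1→3: —

-1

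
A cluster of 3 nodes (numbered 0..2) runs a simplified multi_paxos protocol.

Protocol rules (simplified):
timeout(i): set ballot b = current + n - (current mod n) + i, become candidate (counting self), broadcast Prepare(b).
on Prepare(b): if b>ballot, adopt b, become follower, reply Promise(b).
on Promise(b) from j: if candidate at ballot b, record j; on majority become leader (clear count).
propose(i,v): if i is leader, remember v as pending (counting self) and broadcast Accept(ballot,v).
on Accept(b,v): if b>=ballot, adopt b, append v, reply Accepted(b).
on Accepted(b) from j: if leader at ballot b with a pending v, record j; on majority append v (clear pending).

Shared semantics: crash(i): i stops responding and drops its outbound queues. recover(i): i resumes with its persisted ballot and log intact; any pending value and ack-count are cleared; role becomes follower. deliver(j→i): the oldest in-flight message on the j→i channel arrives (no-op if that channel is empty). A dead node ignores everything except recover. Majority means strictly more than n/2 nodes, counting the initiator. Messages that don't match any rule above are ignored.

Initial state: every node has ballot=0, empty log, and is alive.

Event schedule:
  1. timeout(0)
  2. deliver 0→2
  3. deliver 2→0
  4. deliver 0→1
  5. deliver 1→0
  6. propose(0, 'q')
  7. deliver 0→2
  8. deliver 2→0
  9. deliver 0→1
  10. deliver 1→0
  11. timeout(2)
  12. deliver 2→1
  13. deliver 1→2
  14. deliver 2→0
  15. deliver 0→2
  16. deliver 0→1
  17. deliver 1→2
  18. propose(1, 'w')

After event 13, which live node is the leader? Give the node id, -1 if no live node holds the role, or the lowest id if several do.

[1] timeout(0) → N0(cand b3 [-])
[2] deliver 0→2 → N2(foll b3 [-])
[3] deliver 2→0 → N0(lead b3 [-])
[4] deliver 0→1 → N1(foll b3 [-])
[5] deliver 1→0 → ∅
[6] propose(0,'q') → ∅
[7] deliver 0→2 → N2(foll b3 [q])
[8] deliver 2→0 → N0(lead b3 [q])
[9] deliver 0→1 → N1(foll b3 [q])
[10] deliver 1→0 → ∅
[11] timeout(2) → N2(cand b8 [q])
[12] deliver 2→1 → N1(foll b8 [q])
[13] deliver 1→2 → N2(lead b8 [q])

0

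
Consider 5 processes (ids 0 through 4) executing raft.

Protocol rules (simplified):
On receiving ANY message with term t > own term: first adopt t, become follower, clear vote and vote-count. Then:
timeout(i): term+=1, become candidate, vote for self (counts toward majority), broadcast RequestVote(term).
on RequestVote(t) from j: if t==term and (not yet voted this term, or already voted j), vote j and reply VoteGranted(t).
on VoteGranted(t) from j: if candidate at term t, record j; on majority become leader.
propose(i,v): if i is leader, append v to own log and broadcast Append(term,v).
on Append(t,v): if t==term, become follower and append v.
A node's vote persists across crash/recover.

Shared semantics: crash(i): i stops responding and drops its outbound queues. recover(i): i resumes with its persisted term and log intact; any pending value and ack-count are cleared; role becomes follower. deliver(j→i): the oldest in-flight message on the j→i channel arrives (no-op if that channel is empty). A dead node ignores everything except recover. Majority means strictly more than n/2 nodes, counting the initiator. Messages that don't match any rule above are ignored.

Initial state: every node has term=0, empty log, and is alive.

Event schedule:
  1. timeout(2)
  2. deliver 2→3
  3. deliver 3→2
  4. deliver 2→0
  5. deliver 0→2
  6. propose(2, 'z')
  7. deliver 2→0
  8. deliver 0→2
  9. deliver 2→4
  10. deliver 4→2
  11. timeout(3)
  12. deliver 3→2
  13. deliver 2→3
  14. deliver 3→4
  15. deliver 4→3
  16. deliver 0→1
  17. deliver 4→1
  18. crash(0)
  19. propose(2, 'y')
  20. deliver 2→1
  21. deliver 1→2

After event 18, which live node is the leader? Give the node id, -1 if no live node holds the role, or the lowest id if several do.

step 1 timeout(2): 2={cand,t=1,log=-}
step 2 deliver 2→3: 3={foll,t=1,log=-}
step 3 deliver 3→2: —
step 4 deliver 2→0: 0={foll,t=1,log=-}
step 5 deliver 0→2: 2={lead,t=1,log=-}
step 6 propose(2,'z'): 2={lead,t=1,log=z}
step 7 deliver 2→0: 0={foll,t=1,log=z}
step 8 deliver 0→2: —
step 9 deliver 2→4: 4={foll,t=1,log=-}
step 10 deliver 4→2: —
step 11 timeout(3): 3={cand,t=2,log=-}
step 12 deliver 3→2: 2={foll,t=2,log=z}
step 13 deliver 2→3: —
step 14 deliver 3→4: 4={foll,t=2,log=-}
step 15 deliver 4→3: —
step 16 deliver 0→1: —
step 17 deliver 4→1: —
step 18 crash(0): 0={✗foll,t=1,log=z}

-1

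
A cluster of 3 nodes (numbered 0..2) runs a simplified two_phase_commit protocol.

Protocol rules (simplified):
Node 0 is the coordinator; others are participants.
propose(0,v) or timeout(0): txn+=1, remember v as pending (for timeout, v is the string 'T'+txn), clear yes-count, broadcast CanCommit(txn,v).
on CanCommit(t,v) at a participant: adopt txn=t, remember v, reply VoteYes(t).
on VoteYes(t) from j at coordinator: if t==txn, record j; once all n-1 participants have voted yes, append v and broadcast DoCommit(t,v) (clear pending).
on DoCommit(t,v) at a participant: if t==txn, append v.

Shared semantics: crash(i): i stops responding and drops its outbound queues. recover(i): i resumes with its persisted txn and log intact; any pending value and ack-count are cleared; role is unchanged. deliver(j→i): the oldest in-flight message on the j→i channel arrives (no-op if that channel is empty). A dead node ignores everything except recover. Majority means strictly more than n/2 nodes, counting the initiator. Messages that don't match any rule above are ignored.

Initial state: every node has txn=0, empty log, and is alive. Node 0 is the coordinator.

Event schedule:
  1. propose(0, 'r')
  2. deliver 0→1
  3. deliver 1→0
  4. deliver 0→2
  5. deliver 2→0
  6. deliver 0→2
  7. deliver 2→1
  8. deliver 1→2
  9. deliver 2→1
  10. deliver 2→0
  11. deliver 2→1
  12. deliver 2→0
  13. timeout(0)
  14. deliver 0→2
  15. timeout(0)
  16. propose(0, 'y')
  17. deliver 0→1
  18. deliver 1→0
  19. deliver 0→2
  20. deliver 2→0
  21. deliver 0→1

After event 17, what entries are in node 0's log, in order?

r

[1] propose(0,'r') → N0(coor t1 [-])
[2] deliver 0→1 → N1(part t1 [-])
[3] deliver 1→0 → ∅
[4] deliver 0→2 → N2(part t1 [-])
[5] deliver 2→0 → N0(coor t1 [r])
[6] deliver 0→2 → N2(part t1 [r])
[7] deliver 2→1 → ∅
[8] deliver 1→2 → ∅
[9] deliver 2→1 → ∅
[10] deliver 2→0 → ∅
[11] deliver 2→1 → ∅
[12] deliver 2→0 → ∅
[13] timeout(0) → N0(coor t2 [r])
[14] deliver 0→2 → N2(part t2 [r])
[15] timeout(0) → N0(coor t3 [r])
[16] propose(0,'y') → N0(coor t4 [r])
[17] deliver 0→1 → N1(part t1 [r])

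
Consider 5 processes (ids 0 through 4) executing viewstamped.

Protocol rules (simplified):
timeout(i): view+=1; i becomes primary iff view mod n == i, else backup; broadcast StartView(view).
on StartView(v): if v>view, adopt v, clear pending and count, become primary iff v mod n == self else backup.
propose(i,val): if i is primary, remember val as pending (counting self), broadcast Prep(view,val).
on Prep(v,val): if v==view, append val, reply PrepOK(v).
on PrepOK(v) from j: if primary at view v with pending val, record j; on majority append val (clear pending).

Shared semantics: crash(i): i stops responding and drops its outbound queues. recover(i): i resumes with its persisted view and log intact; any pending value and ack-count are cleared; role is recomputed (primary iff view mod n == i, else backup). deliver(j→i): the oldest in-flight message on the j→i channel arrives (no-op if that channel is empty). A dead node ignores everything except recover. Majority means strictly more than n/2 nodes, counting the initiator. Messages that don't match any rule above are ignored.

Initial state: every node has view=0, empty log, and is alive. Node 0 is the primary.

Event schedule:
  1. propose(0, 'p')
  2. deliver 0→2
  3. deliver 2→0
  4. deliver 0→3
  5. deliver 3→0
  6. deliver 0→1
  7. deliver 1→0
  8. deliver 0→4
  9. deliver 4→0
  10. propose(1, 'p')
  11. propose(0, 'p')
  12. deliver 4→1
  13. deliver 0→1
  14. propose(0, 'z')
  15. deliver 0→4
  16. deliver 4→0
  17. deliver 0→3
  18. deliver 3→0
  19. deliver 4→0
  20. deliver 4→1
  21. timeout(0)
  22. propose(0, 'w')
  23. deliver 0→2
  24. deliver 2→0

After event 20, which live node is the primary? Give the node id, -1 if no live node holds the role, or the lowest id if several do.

1. propose(0,'p'):  nop
2. deliver 0→2:  <2:back v0 p>
3. deliver 2→0:  nop
4. deliver 0→3:  <3:back v0 p>
5. deliver 3→0:  <0:prim v0 p>
6. deliver 0→1:  <1:back v0 p>
7. deliver 1→0:  nop
8. deliver 0→4:  <4:back v0 p>
9. deliver 4→0:  nop
10. propose(1,'p'):  nop
11. propose(0,'p'):  nop
12. deliver 4→1:  nop
13. deliver 0→1:  <1:back v0 p,p>
14. propose(0,'z'):  nop
15. deliver 0→4:  <4:back v0 p,p>
16. deliver 4→0:  nop
17. deliver 0→3:  <3:back v0 p,p>
18. deliver 3→0:  <0:prim v0 p,z>
19. deliver 4→0:  nop
20. deliver 4→1:  nop

0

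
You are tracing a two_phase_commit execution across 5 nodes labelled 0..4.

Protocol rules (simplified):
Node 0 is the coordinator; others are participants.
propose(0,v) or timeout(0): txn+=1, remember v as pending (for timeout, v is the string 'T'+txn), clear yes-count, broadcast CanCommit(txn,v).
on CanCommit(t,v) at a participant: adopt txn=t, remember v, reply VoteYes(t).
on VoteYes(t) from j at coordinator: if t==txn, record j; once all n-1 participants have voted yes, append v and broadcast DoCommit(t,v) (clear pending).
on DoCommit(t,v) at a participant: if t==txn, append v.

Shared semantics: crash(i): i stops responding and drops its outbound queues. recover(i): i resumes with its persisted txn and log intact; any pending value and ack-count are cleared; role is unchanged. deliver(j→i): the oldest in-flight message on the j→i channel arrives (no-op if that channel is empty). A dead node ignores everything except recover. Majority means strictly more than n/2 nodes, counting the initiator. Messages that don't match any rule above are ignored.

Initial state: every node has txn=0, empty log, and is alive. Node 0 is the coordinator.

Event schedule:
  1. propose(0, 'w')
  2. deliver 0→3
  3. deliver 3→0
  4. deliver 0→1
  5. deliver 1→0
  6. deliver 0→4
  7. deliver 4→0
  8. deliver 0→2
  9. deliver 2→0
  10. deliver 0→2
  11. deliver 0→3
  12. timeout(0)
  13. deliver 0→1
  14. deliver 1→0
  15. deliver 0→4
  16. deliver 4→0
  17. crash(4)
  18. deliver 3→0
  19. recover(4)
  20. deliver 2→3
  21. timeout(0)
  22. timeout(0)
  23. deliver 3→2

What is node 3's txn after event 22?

step 1 propose(0,'w'): 0={coor,t=1,log=-}
step 2 deliver 0→3: 3={part,t=1,log=-}
step 3 deliver 3→0: —
step 4 deliver 0→1: 1={part,t=1,log=-}
step 5 deliver 1→0: —
step 6 deliver 0→4: 4={part,t=1,log=-}
step 7 deliver 4→0: —
step 8 deliver 0→2: 2={part,t=1,log=-}
step 9 deliver 2→0: 0={coor,t=1,log=w}
step 10 deliver 0→2: 2={part,t=1,log=w}
step 11 deliver 0→3: 3={part,t=1,log=w}
step 12 timeout(0): 0={coor,t=2,log=w}
step 13 deliver 0→1: 1={part,t=1,log=w}
step 14 deliver 1→0: —
step 15 deliver 0→4: 4={part,t=1,log=w}
step 16 deliver 4→0: —
step 17 crash(4): 4={✗part,t=1,log=w}
step 18 deliver 3→0: —
step 19 recover(4): 4={part,t=1,log=w}
step 20 deliver 2→3: —
step 21 timeout(0): 0={coor,t=3,log=w}
step 22 timeout(0): 0={coor,t=4,log=w}

1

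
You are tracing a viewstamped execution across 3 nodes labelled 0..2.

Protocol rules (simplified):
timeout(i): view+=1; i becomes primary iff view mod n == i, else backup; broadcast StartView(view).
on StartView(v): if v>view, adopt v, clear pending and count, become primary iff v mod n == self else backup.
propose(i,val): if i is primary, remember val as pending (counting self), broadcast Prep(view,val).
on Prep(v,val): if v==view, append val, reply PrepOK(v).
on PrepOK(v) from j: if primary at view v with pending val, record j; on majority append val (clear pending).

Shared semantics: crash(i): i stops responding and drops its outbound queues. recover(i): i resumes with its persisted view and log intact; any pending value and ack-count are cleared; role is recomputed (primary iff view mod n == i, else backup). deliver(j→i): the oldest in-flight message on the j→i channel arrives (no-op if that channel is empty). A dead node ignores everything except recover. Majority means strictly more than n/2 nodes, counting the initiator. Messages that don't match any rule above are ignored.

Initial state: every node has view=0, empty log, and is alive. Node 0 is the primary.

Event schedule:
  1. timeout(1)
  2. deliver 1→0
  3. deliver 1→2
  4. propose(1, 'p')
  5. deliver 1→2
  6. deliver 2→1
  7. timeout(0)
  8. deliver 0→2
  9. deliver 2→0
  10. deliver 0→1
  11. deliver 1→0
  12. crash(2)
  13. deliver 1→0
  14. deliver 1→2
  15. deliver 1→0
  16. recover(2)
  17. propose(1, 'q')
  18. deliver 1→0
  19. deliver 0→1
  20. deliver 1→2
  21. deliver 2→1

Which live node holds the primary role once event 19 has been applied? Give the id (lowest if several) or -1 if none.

2

step 1 timeout(1): 1={prim,v=1,log=-}
step 2 deliver 1→0: 0={back,v=1,log=-}
step 3 deliver 1→2: 2={back,v=1,log=-}
step 4 propose(1,'p'): —
step 5 deliver 1→2: 2={back,v=1,log=p}
step 6 deliver 2→1: 1={prim,v=1,log=p}
step 7 timeout(0): 0={back,v=2,log=-}
step 8 deliver 0→2: 2={prim,v=2,log=p}
step 9 deliver 2→0: —
step 10 deliver 0→1: 1={back,v=2,log=p}
step 11 deliver 1→0: —
step 12 crash(2): 2={✗prim,v=2,log=p}
step 13 deliver 1→0: —
step 14 deliver 1→2: —
step 15 deliver 1→0: —
step 16 recover(2): 2={prim,v=2,log=p}
step 17 propose(1,'q'): —
step 18 deliver 1→0: —
step 19 deliver 0→1: —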